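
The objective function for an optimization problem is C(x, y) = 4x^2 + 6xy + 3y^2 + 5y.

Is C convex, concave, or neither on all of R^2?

convex

C is quadratic, so its Hessian is the constant matrix H = [[8, 6], [6, 6]].
det(H) = 12, tr(H) = 14.
det(H) > 0 and tr(H) > 0, so H is positive definite everywhere: convex.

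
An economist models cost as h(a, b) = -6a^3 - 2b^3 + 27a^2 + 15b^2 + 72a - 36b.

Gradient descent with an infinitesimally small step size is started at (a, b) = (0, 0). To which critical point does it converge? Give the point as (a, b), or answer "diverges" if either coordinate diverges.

h is separable, so gradient descent decouples: a follows -∂h/∂a, b follows -∂h/∂b.
∂h/∂a = -18(a - 4)(a + 1); at a=0 this is 72, so a decreases.
∂h/∂b = -6(b - 3)(b - 2); at b=0 this is -36, so b increases.
a converges to its nearest critical value -1 (a local min of the a-part); b converges to 2. The iterate converges to (-1, 2).

(-1, 2)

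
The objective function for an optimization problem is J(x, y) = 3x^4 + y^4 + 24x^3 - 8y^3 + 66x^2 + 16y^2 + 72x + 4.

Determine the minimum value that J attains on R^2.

J(x,y) separates as P(x) + Q(y) + 4, so its minimum is min P + min Q + 4.
P'(x) = 12(x + 1)(x + 2)(x + 3) vanishes at x ∈ {-3, -2, -1}; Q'(y) = 4y(y - 4)(y - 2) vanishes at y ∈ {0, 2, 4}.
Local minima of P (where P''>0): P(-3)=-27, P(-1)=-27. Local minima of Q: Q(0)=0, Q(4)=0.
So the global minimum of J is P(-3) + Q(0) + 4 = -27 + 0 + 4 = -23, attained at (-3, 0).

-23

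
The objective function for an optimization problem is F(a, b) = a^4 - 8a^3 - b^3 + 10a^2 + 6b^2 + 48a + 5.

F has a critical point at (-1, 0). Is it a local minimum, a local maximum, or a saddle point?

The mixed partial ∂²F/∂a∂b is 0, so the Hessian at any point is diag(F_aa, F_bb) = diag(4(3a^2 - 12a + 5), 6(-b + 2)).
At (-1, 0): H = diag(80, 12).
Both eigenvalues are positive, so H is positive definite: a local minimum.

local minimum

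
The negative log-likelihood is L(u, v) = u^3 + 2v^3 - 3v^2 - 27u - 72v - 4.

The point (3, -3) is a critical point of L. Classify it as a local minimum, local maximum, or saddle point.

The mixed partial ∂²L/∂u∂v is 0, so the Hessian at any point is diag(L_uu, L_vv) = diag(6u, 6(2v - 1)).
At (3, -3): H = diag(18, -42).
The eigenvalues have opposite signs, so H is indefinite: a saddle point.

saddle point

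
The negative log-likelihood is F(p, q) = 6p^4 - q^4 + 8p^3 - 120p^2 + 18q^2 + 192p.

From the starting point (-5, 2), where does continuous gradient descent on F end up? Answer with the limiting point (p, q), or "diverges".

(-4, 0)

F is separable, so gradient descent decouples: p follows -∂F/∂p, q follows -∂F/∂q.
∂F/∂p = 24(p - 2)(p - 1)(p + 4); at p=-5 this is -1008, so p increases.
∂F/∂q = -4q(q - 3)(q + 3); at q=2 this is 40, so q decreases.
p converges to its nearest critical value -4 (a local min of the p-part); q converges to 0. The iterate converges to (-4, 0).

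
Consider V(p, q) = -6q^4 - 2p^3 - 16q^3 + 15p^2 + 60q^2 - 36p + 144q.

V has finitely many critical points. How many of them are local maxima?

V separates as a function of p plus a function of q, so ∇V=0 decouples.
∂V/∂p = -6(p - 3)(p - 2) = 0 at p ∈ {2, 3}; ∂V/∂q = -24(q - 2)(q + 1)(q + 3) = 0 at q ∈ {-3, -1, 2}.
The Hessian is diagonal: diag(V_pp, V_qq). Second derivatives: V_pp(2)=6, V_pp(3)=-6; V_qq(-3)=-240, V_qq(-1)=144, V_qq(2)=-360.
Local maxima occur where both diagonal entries negative: (3, -3), (3, 2). Count: 2.

2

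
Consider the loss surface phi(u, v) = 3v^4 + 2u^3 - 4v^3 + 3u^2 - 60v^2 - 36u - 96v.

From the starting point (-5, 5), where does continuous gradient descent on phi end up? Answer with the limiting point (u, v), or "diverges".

phi is separable, so gradient descent decouples: u follows -∂phi/∂u, v follows -∂phi/∂v.
∂phi/∂u = 6(u - 2)(u + 3); at u=-5 this is 84, so u decreases.
∂phi/∂v = 12(v - 4)(v + 1)(v + 2); at v=5 this is 504, so v decreases.
The u-coordinate has no critical point in that direction and runs off to infinity.

diverges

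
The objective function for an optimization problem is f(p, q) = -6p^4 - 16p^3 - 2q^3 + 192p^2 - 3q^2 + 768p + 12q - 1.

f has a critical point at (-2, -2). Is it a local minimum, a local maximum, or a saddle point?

local minimum

The mixed partial ∂²f/∂p∂q is 0, so the Hessian at any point is diag(f_pp, f_qq) = diag(24(-3p^2 - 4p + 16), -6(2q + 1)).
At (-2, -2): H = diag(288, 18).
Both eigenvalues are positive, so H is positive definite: a local minimum.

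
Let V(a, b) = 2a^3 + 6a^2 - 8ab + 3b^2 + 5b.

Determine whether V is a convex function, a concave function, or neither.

neither

The term 2a^3 is cubic, so the Hessian is not constant.
∂²V/∂a² = 12a + 12, which takes both signs as a varies (negative for sufficiently negative a). A diagonal entry of the Hessian changing sign means the Hessian is neither positive- nor negative-semidefinite on all of R^2.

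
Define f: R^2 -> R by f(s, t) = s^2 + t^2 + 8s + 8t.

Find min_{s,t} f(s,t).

-32

f(s,t) separates as P(s) + Q(t), so its minimum is min P + min Q.
P'(s) = 2s + 8 vanishes at s ∈ {-4}; Q'(t) = 2(t + 4) vanishes at t ∈ {-4}.
Local minima of P (where P''>0): P(-4)=-16. Local minima of Q: Q(-4)=-16.
So the global minimum of f is P(-4) + Q(-4) = -16 − 16 = -32, attained at (-4, -4).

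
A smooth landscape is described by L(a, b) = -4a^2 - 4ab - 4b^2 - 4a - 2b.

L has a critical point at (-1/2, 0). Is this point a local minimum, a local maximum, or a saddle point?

local maximum

The Hessian of L is constant: H = [[-8, -4], [-4, -8]].
det(H) = (-8)·(-8) − (-4)² = 48.
det(H) > 0 and tr(H) = -16 < 0, so H is negative definite and the point is a local maximum.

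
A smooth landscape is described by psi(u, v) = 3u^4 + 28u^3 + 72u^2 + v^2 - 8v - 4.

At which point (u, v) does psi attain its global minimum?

(0, 4)

psi(u,v) separates as P(u) + Q(v) − 4, so its minimum is min P + min Q − 4.
P'(u) = 12u(u + 3)(u + 4) vanishes at u ∈ {-4, -3, 0}; Q'(v) = 2v - 8 vanishes at v ∈ {4}.
Local minima of P (where P''>0): P(-4)=128, P(0)=0. Local minima of Q: Q(4)=-16.
So the global minimum of psi is P(0) + Q(4) − 4 = 0 − 16 − 4 = -20, attained at (0, 4).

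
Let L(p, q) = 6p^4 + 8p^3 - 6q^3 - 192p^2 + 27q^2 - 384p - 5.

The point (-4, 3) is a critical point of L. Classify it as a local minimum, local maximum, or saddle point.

The mixed partial ∂²L/∂p∂q is 0, so the Hessian at any point is diag(L_pp, L_qq) = diag(24(3p^2 + 2p - 16), 18(-2q + 3)).
At (-4, 3): H = diag(576, -54).
The eigenvalues have opposite signs, so H is indefinite: a saddle point.

saddle point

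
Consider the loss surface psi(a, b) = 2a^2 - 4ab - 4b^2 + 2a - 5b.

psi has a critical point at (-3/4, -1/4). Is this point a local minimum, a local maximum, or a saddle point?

The Hessian of psi is constant: H = [[4, -4], [-4, -8]].
det(H) = 4·(-8) − (-4)² = -48.
Since det(H) < 0, H is indefinite and the critical point is a saddle point.

saddle point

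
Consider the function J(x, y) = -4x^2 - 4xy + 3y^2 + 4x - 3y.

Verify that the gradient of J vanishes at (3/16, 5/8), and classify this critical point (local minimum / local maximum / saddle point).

∇J = (-8x - 4y + 4, -4x + 6y - 3); substituting (3/16, 5/8) gives ∇J = (0, 0), so (3/16, 5/8) is indeed a critical point.
The Hessian of J is constant: H = [[-8, -4], [-4, 6]].
det(H) = (-8)·6 − (-4)² = -64.
Since det(H) < 0, H is indefinite and the critical point is a saddle point.

saddle point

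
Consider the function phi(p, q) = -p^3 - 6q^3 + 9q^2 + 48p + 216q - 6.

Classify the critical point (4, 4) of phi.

The mixed partial ∂²phi/∂p∂q is 0, so the Hessian at any point is diag(phi_pp, phi_qq) = diag(-6p, 18(-2q + 1)).
At (4, 4): H = diag(-24, -126).
Both eigenvalues are negative, so H is negative definite: a local maximum.

local maximum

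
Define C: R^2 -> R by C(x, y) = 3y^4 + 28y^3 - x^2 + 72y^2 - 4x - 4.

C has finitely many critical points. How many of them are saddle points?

C separates as a function of x plus a function of y, so ∇C=0 decouples.
∂C/∂x = -2(x + 2) = 0 at x ∈ {-2}; ∂C/∂y = 12y(y + 3)(y + 4) = 0 at y ∈ {-4, -3, 0}.
The Hessian is diagonal: diag(C_xx, C_yy). Second derivatives: C_xx(-2)=-2; C_yy(-4)=48, C_yy(-3)=-36, C_yy(0)=144.
Saddle points occur where the two diagonal entries have opposite signs: (-2, -4), (-2, 0). Count: 2.

2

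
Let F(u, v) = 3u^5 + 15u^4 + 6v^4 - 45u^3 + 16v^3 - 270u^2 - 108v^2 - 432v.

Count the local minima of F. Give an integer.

F separates as a function of u plus a function of v, so ∇F=0 decouples.
∂F/∂u = 15u(u - 3)(u + 3)(u + 4) = 0 at u ∈ {-4, -3, 0, 3}; ∂F/∂v = 24(v - 3)(v + 2)(v + 3) = 0 at v ∈ {-3, -2, 3}.
The Hessian is diagonal: diag(F_uu, F_vv). Second derivatives: F_uu(-4)=-420, F_uu(-3)=270, F_uu(0)=-540, F_uu(3)=1890; F_vv(-3)=144, F_vv(-2)=-120, F_vv(3)=720.
Local minima occur where both diagonal entries positive: (-3, -3), (-3, 3), (3, -3), (3, 3). Count: 4.

4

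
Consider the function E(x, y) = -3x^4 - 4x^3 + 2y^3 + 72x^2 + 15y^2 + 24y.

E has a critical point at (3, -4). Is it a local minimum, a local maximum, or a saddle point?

The mixed partial ∂²E/∂x∂y is 0, so the Hessian at any point is diag(E_xx, E_yy) = diag(12(-3x^2 - 2x + 12), 6(2y + 5)).
At (3, -4): H = diag(-252, -18).
Both eigenvalues are negative, so H is negative definite: a local maximum.

local maximum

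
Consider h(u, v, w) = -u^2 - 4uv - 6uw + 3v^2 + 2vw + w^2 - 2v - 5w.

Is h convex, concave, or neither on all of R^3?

neither

h is quadratic, so its Hessian is the constant matrix H = [[-2, -4, -6], [-4, 6, 2], [-6, 2, 2]].
Leading principal minors: -2, -28, -168.
Neither pattern holds ⇒ H is indefinite ⇒ neither convex nor concave.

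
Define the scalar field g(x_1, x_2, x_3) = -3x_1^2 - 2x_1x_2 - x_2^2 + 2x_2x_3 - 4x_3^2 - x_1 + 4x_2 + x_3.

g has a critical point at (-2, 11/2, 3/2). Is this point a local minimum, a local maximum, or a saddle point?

local maximum

The Hessian is constant: H = [[-6, -2, 0], [-2, -2, 2], [0, 2, -8]].
Leading principal minors: Δ₁ = -6, Δ₂ = 8, Δ₃ = -40.
The minors alternate sign starting negative (−, +, −), so H is negative definite: a local maximum.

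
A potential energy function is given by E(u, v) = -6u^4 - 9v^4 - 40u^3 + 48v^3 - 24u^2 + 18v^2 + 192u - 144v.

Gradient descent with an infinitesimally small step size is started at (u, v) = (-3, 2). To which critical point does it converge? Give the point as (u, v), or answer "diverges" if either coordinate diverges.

(-2, 1)

E is separable, so gradient descent decouples: u follows -∂E/∂u, v follows -∂E/∂v.
∂E/∂u = -24(u - 1)(u + 2)(u + 4); at u=-3 this is -96, so u increases.
∂E/∂v = -36(v - 4)(v - 1)(v + 1); at v=2 this is 216, so v decreases.
u converges to its nearest critical value -2 (a local min of the u-part); v converges to 1. The iterate converges to (-2, 1).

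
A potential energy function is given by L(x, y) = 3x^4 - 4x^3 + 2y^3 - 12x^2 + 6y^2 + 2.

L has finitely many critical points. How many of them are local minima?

L separates as a function of x plus a function of y, so ∇L=0 decouples.
∂L/∂x = 12x(x - 2)(x + 1) = 0 at x ∈ {-1, 0, 2}; ∂L/∂y = 6y(y + 2) = 0 at y ∈ {-2, 0}.
The Hessian is diagonal: diag(L_xx, L_yy). Second derivatives: L_xx(-1)=36, L_xx(0)=-24, L_xx(2)=72; L_yy(-2)=-12, L_yy(0)=12.
Local minima occur where both diagonal entries positive: (-1, 0), (2, 0). Count: 2.

2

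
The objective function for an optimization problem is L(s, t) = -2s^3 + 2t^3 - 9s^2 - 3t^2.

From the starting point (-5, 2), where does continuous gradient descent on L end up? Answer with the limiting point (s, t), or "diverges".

L is separable, so gradient descent decouples: s follows -∂L/∂s, t follows -∂L/∂t.
∂L/∂s = -6s(s + 3); at s=-5 this is -60, so s increases.
∂L/∂t = 6t(t - 1); at t=2 this is 12, so t decreases.
s converges to its nearest critical value -3 (a local min of the s-part); t converges to 1. The iterate converges to (-3, 1).

(-3, 1)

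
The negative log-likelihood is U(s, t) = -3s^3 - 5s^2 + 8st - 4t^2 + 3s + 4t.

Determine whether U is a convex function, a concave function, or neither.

The term -3s^3 is cubic, so the Hessian is not constant.
∂²U/∂s² = -18s - 10, which takes both signs as s varies (negative for sufficiently large s). A diagonal entry of the Hessian changing sign means the Hessian is neither positive- nor negative-semidefinite on all of R^2.

neither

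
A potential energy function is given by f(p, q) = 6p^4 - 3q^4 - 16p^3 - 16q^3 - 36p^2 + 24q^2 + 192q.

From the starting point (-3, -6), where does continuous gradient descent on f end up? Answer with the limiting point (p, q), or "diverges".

diverges

f is separable, so gradient descent decouples: p follows -∂f/∂p, q follows -∂f/∂q.
∂f/∂p = 24p(p - 3)(p + 1); at p=-3 this is -864, so p increases.
∂f/∂q = -12(q - 2)(q + 2)(q + 4); at q=-6 this is 768, so q decreases.
The q-coordinate has no critical point in that direction and runs off to infinity.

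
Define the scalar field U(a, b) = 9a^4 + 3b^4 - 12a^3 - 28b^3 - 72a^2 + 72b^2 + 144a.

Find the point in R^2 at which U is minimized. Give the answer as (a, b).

U(a,b) separates as P(a) + Q(b), so its minimum is min P + min Q.
P'(a) = 36(a - 2)(a - 1)(a + 2) vanishes at a ∈ {-2, 1, 2}; Q'(b) = 12b(b - 4)(b - 3) vanishes at b ∈ {0, 3, 4}.
Local minima of P (where P''>0): P(-2)=-336, P(2)=48. Local minima of Q: Q(0)=0, Q(4)=128.
So the global minimum of U is P(-2) + Q(0) = -336 + 0 = -336, attained at (-2, 0).

(-2, 0)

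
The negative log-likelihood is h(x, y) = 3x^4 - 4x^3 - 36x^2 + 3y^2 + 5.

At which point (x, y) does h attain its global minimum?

(3, 0)

h(x,y) separates as P(x) + Q(y) + 5, so its minimum is min P + min Q + 5.
P'(x) = 12x(x - 3)(x + 2) vanishes at x ∈ {-2, 0, 3}; Q'(y) = 6y vanishes at y ∈ {0}.
Local minima of P (where P''>0): P(-2)=-64, P(3)=-189. Local minima of Q: Q(0)=0.
So the global minimum of h is P(3) + Q(0) + 5 = -189 + 0 + 5 = -184, attained at (3, 0).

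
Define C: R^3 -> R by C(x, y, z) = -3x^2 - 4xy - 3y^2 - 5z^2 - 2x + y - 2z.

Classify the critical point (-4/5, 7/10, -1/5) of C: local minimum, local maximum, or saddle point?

local maximum

The Hessian is constant: H = [[-6, -4, 0], [-4, -6, 0], [0, 0, -10]].
Leading principal minors: Δ₁ = -6, Δ₂ = 20, Δ₃ = -200.
The minors alternate sign starting negative (−, +, −), so H is negative definite: a local maximum.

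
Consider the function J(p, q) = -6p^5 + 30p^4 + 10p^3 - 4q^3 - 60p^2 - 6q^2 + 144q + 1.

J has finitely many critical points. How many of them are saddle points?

J separates as a function of p plus a function of q, so ∇J=0 decouples.
∂J/∂p = -30p(p - 4)(p - 1)(p + 1) = 0 at p ∈ {-1, 0, 1, 4}; ∂J/∂q = -12(q - 3)(q + 4) = 0 at q ∈ {-4, 3}.
The Hessian is diagonal: diag(J_pp, J_qq). Second derivatives: J_pp(-1)=300, J_pp(0)=-120, J_pp(1)=180, J_pp(4)=-1800; J_qq(-4)=84, J_qq(3)=-84.
Saddle points occur where the two diagonal entries have opposite signs: (-1, 3), (0, -4), (1, 3), (4, -4). Count: 4.

4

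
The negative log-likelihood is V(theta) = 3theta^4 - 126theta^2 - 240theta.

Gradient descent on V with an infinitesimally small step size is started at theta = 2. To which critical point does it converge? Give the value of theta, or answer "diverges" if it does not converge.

5

V'(theta) = 12(theta - 5)(theta + 1)(theta + 4), so V'(2) = -648.
Gradient descent moves in the -V' direction, i.e. theta is increasing.
The nearest critical point in that direction is theta = 5, where V'' = 648 > 0 (a local minimum). The iterate converges there.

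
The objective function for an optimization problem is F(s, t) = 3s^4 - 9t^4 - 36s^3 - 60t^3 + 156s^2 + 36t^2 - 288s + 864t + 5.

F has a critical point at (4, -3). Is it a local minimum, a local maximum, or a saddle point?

The mixed partial ∂²F/∂s∂t is 0, so the Hessian at any point is diag(F_ss, F_tt) = diag(12(3s^2 - 18s + 26), 36(-3t^2 - 10t + 2)).
At (4, -3): H = diag(24, 180).
Both eigenvalues are positive, so H is positive definite: a local minimum.

local minimum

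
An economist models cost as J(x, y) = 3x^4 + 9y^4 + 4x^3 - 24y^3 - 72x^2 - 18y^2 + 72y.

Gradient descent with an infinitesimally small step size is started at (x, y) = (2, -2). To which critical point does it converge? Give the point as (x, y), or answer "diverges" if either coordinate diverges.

(3, -1)

J is separable, so gradient descent decouples: x follows -∂J/∂x, y follows -∂J/∂y.
∂J/∂x = 12x(x - 3)(x + 4); at x=2 this is -144, so x increases.
∂J/∂y = 36(y - 2)(y - 1)(y + 1); at y=-2 this is -432, so y increases.
x converges to its nearest critical value 3 (a local min of the x-part); y converges to -1. The iterate converges to (3, -1).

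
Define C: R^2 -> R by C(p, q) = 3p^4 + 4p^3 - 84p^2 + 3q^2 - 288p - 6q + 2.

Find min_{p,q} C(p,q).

C(p,q) separates as A(p) + B(q) + 2, so its minimum is min A + min B + 2.
A'(p) = 12(p - 4)(p + 2)(p + 3) vanishes at p ∈ {-3, -2, 4}; B'(q) = 6q - 6 vanishes at q ∈ {1}.
Local minima of A (where A''>0): A(-3)=243, A(4)=-1472. Local minima of B: B(1)=-3.
So the global minimum of C is A(4) + B(1) + 2 = -1472 − 3 + 2 = -1473, attained at (4, 1).

-1473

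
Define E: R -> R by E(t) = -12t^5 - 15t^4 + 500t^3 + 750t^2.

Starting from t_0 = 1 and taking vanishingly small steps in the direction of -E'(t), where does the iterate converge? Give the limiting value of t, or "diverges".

E'(t) = -60t(t - 5)(t + 1)(t + 5), so E'(1) = 2880.
Gradient descent moves in the -E' direction, i.e. t is decreasing.
The nearest critical point in that direction is t = 0, where E'' = 1500 > 0 (a local minimum). The iterate converges there.

0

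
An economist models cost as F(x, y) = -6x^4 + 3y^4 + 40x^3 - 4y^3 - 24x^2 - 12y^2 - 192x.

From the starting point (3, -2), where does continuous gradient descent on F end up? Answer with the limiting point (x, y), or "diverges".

F is separable, so gradient descent decouples: x follows -∂F/∂x, y follows -∂F/∂y.
∂F/∂x = -24(x - 4)(x - 2)(x + 1); at x=3 this is 96, so x decreases.
∂F/∂y = 12y(y - 2)(y + 1); at y=-2 this is -96, so y increases.
x converges to its nearest critical value 2 (a local min of the x-part); y converges to -1. The iterate converges to (2, -1).

(2, -1)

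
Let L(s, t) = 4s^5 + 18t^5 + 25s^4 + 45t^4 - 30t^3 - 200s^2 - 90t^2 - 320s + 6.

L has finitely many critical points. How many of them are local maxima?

L separates as a function of s plus a function of t, so ∇L=0 decouples.
∂L/∂s = 20(s - 2)(s + 1)(s + 2)(s + 4) = 0 at s ∈ {-4, -2, -1, 2}; ∂L/∂t = 90t(t - 1)(t + 1)(t + 2) = 0 at t ∈ {-2, -1, 0, 1}.
The Hessian is diagonal: diag(L_ss, L_tt). Second derivatives: L_ss(-4)=-720, L_ss(-2)=160, L_ss(-1)=-180, L_ss(2)=1440; L_tt(-2)=-540, L_tt(-1)=180, L_tt(0)=-180, L_tt(1)=540.
Local maxima occur where both diagonal entries negative: (-4, -2), (-4, 0), (-1, -2), (-1, 0). Count: 4.

4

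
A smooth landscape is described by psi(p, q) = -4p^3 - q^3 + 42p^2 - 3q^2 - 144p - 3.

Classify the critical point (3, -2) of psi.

The mixed partial ∂²psi/∂p∂q is 0, so the Hessian at any point is diag(psi_pp, psi_qq) = diag(12(-2p + 7), -6(q + 1)).
At (3, -2): H = diag(12, 6).
Both eigenvalues are positive, so H is positive definite: a local minimum.

local minimum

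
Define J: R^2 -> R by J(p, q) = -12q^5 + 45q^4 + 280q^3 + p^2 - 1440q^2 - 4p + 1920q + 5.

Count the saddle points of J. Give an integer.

J separates as a function of p plus a function of q, so ∇J=0 decouples.
∂J/∂p = 2(p - 2) = 0 at p ∈ {2}; ∂J/∂q = -60(q - 4)(q - 2)(q - 1)(q + 4) = 0 at q ∈ {-4, 1, 2, 4}.
The Hessian is diagonal: diag(J_pp, J_qq). Second derivatives: J_pp(2)=2; J_qq(-4)=14400, J_qq(1)=-900, J_qq(2)=720, J_qq(4)=-2880.
Saddle points occur where the two diagonal entries have opposite signs: (2, 1), (2, 4). Count: 2.

2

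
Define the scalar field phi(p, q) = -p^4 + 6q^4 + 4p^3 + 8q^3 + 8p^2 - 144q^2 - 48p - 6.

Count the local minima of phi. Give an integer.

phi separates as a function of p plus a function of q, so ∇phi=0 decouples.
∂phi/∂p = -4(p - 3)(p - 2)(p + 2) = 0 at p ∈ {-2, 2, 3}; ∂phi/∂q = 24q(q - 3)(q + 4) = 0 at q ∈ {-4, 0, 3}.
The Hessian is diagonal: diag(phi_pp, phi_qq). Second derivatives: phi_pp(-2)=-80, phi_pp(2)=16, phi_pp(3)=-20; phi_qq(-4)=672, phi_qq(0)=-288, phi_qq(3)=504.
Local minima occur where both diagonal entries positive: (2, -4), (2, 3). Count: 2.

2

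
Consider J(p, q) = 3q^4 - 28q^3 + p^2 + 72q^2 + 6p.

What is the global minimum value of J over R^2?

J(p,q) separates as A(p) + B(q), so its minimum is min A + min B.
A'(p) = 2p + 6 vanishes at p ∈ {-3}; B'(q) = 12q(q - 4)(q - 3) vanishes at q ∈ {0, 3, 4}.
Local minima of A (where A''>0): A(-3)=-9. Local minima of B: B(0)=0, B(4)=128.
So the global minimum of J is A(-3) + B(0) = -9 + 0 = -9, attained at (-3, 0).

-9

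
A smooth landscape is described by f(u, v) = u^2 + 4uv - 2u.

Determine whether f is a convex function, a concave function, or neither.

neither

f is quadratic, so its Hessian is the constant matrix H = [[2, 4], [4, 0]].
det(H) = -16, tr(H) = 2.
det(H) < 0, so H is indefinite: neither convex nor concave.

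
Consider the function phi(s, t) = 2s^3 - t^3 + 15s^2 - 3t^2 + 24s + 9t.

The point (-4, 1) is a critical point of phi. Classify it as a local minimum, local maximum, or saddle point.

The mixed partial ∂²phi/∂s∂t is 0, so the Hessian at any point is diag(phi_ss, phi_tt) = diag(6(2s + 5), -6(t + 1)).
At (-4, 1): H = diag(-18, -12).
Both eigenvalues are negative, so H is negative definite: a local maximum.

local maximum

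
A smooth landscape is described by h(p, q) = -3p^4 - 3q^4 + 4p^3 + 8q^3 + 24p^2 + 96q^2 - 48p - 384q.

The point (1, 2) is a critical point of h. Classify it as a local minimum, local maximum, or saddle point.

local minimum

The mixed partial ∂²h/∂p∂q is 0, so the Hessian at any point is diag(h_pp, h_qq) = diag(12(-3p^2 + 2p + 4), 12(-3q^2 + 4q + 16)).
At (1, 2): H = diag(36, 144).
Both eigenvalues are positive, so H is positive definite: a local minimum.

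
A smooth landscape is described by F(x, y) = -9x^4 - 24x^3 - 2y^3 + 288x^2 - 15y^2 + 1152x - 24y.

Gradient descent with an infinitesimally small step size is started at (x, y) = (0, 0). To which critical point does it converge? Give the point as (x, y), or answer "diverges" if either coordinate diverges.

diverges

F is separable, so gradient descent decouples: x follows -∂F/∂x, y follows -∂F/∂y.
∂F/∂x = -36(x - 4)(x + 2)(x + 4); at x=0 this is 1152, so x decreases.
∂F/∂y = -6(y + 1)(y + 4); at y=0 this is -24, so y increases.
The y-coordinate has no critical point in that direction and runs off to infinity.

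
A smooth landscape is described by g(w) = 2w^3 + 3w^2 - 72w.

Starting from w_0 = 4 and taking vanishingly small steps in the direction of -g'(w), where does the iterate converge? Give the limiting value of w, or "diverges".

g'(w) = 6(w - 3)(w + 4), so g'(4) = 48.
Gradient descent moves in the -g' direction, i.e. w is decreasing.
The nearest critical point in that direction is w = 3, where g'' = 42 > 0 (a local minimum). The iterate converges there.

3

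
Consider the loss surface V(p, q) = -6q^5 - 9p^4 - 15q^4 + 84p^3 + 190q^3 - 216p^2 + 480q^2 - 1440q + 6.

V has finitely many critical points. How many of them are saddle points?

V separates as a function of p plus a function of q, so ∇V=0 decouples.
∂V/∂p = -36p(p - 4)(p - 3) = 0 at p ∈ {0, 3, 4}; ∂V/∂q = -30(q - 4)(q - 1)(q + 3)(q + 4) = 0 at q ∈ {-4, -3, 1, 4}.
The Hessian is diagonal: diag(V_pp, V_qq). Second derivatives: V_pp(0)=-432, V_pp(3)=108, V_pp(4)=-144; V_qq(-4)=1200, V_qq(-3)=-840, V_qq(1)=1800, V_qq(4)=-5040.
Saddle points occur where the two diagonal entries have opposite signs: (0, -4), (0, 1), (3, -3), (3, 4), (4, -4), (4, 1). Count: 6.

6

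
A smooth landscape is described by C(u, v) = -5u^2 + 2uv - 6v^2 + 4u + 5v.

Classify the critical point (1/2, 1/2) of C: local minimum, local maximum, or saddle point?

The Hessian of C is constant: H = [[-10, 2], [2, -12]].
det(H) = (-10)·(-12) − 2² = 116.
det(H) > 0 and tr(H) = -22 < 0, so H is negative definite and the point is a local maximum.

local maximum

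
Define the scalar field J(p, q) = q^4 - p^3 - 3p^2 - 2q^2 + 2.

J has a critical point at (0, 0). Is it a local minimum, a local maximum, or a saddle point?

local maximum

The mixed partial ∂²J/∂p∂q is 0, so the Hessian at any point is diag(J_pp, J_qq) = diag(-6(p + 1), 4(3q^2 - 1)).
At (0, 0): H = diag(-6, -4).
Both eigenvalues are negative, so H is negative definite: a local maximum.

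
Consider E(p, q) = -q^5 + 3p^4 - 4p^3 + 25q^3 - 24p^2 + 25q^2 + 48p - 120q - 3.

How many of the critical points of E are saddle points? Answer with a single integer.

E separates as a function of p plus a function of q, so ∇E=0 decouples.
∂E/∂p = 12(p - 2)(p - 1)(p + 2) = 0 at p ∈ {-2, 1, 2}; ∂E/∂q = -5(q - 4)(q - 1)(q + 2)(q + 3) = 0 at q ∈ {-3, -2, 1, 4}.
The Hessian is diagonal: diag(E_pp, E_qq). Second derivatives: E_pp(-2)=144, E_pp(1)=-36, E_pp(2)=48; E_qq(-3)=140, E_qq(-2)=-90, E_qq(1)=180, E_qq(4)=-630.
Saddle points occur where the two diagonal entries have opposite signs: (-2, -2), (-2, 4), (1, -3), (1, 1), (2, -2), (2, 4). Count: 6.

6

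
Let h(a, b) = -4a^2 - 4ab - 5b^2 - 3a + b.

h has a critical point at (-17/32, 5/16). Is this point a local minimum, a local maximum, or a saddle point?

The Hessian of h is constant: H = [[-8, -4], [-4, -10]].
det(H) = (-8)·(-10) − (-4)² = 64.
det(H) > 0 and tr(H) = -18 < 0, so H is negative definite and the point is a local maximum.

local maximum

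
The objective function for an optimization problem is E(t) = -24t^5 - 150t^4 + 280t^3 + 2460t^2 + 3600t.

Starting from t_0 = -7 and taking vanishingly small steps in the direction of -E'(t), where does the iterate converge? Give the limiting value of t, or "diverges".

-5

E'(t) = -120(t - 3)(t + 1)(t + 2)(t + 5), so E'(-7) = -72000.
Gradient descent moves in the -E' direction, i.e. t is increasing.
The nearest critical point in that direction is t = -5, where E'' = 11520 > 0 (a local minimum). The iterate converges there.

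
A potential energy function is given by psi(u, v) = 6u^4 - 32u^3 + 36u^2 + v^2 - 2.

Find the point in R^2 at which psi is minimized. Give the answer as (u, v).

psi(u,v) separates as P(u) + Q(v) − 2, so its minimum is min P + min Q − 2.
P'(u) = 24u(u - 3)(u - 1) vanishes at u ∈ {0, 1, 3}; Q'(v) = 2v vanishes at v ∈ {0}.
Local minima of P (where P''>0): P(0)=0, P(3)=-54. Local minima of Q: Q(0)=0.
So the global minimum of psi is P(3) + Q(0) − 2 = -54 + 0 − 2 = -56, attained at (3, 0).

(3, 0)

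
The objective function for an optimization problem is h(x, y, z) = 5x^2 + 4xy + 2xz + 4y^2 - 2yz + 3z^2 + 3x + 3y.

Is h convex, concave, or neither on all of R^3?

convex

h is quadratic, so its Hessian is the constant matrix H = [[10, 4, 2], [4, 8, -2], [2, -2, 6]].
Leading principal minors: 10, 64, 280.
All positive ⇒ H ≻ 0 ⇒ convex.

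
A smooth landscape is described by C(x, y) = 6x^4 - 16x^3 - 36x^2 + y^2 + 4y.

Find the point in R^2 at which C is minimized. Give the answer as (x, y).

C(x,y) separates as P(x) + Q(y), so its minimum is min P + min Q.
P'(x) = 24x(x - 3)(x + 1) vanishes at x ∈ {-1, 0, 3}; Q'(y) = 2y + 4 vanishes at y ∈ {-2}.
Local minima of P (where P''>0): P(-1)=-14, P(3)=-270. Local minima of Q: Q(-2)=-4.
So the global minimum of C is P(3) + Q(-2) = -270 − 4 = -274, attained at (3, -2).

(3, -2)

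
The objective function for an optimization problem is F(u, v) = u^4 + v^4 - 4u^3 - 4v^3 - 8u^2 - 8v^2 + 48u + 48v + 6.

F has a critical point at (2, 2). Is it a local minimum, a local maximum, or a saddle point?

The mixed partial ∂²F/∂u∂v is 0, so the Hessian at any point is diag(F_uu, F_vv) = diag(4(3u^2 - 6u - 4), 4(3v^2 - 6v - 4)).
At (2, 2): H = diag(-16, -16).
Both eigenvalues are negative, so H is negative definite: a local maximum.

local maximum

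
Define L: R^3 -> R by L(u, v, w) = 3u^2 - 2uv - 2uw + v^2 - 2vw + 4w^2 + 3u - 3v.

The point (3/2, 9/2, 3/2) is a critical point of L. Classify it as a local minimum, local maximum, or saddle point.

The Hessian is constant: H = [[6, -2, -2], [-2, 2, -2], [-2, -2, 8]].
Leading principal minors: Δ₁ = 6, Δ₂ = 8, Δ₃ = 16.
All leading minors are positive, so H is positive definite: a local minimum.

local minimum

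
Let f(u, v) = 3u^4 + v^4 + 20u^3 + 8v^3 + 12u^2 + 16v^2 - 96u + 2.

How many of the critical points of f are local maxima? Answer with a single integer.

f separates as a function of u plus a function of v, so ∇f=0 decouples.
∂f/∂u = 12(u - 1)(u + 2)(u + 4) = 0 at u ∈ {-4, -2, 1}; ∂f/∂v = 4v(v + 2)(v + 4) = 0 at v ∈ {-4, -2, 0}.
The Hessian is diagonal: diag(f_uu, f_vv). Second derivatives: f_uu(-4)=120, f_uu(-2)=-72, f_uu(1)=180; f_vv(-4)=32, f_vv(-2)=-16, f_vv(0)=32.
Local maxima occur where both diagonal entries negative: (-2, -2). Count: 1.

1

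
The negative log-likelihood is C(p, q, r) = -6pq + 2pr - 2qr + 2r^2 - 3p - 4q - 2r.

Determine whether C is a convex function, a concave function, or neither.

C is quadratic, so its Hessian is the constant matrix H = [[0, -6, 2], [-6, 0, -2], [2, -2, 4]].
Leading principal minors: 0, -36, -96.
Neither pattern holds ⇒ H is indefinite ⇒ neither convex nor concave.

neither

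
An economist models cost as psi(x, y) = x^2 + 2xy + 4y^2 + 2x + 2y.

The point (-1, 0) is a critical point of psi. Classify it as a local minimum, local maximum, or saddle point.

local minimum

The Hessian of psi is constant: H = [[2, 2], [2, 8]].
det(H) = 2·8 − 2² = 12.
det(H) > 0 and tr(H) = 10 > 0, so H is positive definite and the point is a local minimum.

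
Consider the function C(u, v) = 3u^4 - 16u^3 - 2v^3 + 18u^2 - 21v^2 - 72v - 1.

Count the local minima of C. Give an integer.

2

C separates as a function of u plus a function of v, so ∇C=0 decouples.
∂C/∂u = 12u(u - 3)(u - 1) = 0 at u ∈ {0, 1, 3}; ∂C/∂v = -6(v + 3)(v + 4) = 0 at v ∈ {-4, -3}.
The Hessian is diagonal: diag(C_uu, C_vv). Second derivatives: C_uu(0)=36, C_uu(1)=-24, C_uu(3)=72; C_vv(-4)=6, C_vv(-3)=-6.
Local minima occur where both diagonal entries positive: (0, -4), (3, -4). Count: 2.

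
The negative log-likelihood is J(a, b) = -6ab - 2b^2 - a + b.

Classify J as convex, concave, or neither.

J is quadratic, so its Hessian is the constant matrix H = [[0, -6], [-6, -4]].
det(H) = -36, tr(H) = -4.
det(H) < 0, so H is indefinite: neither convex nor concave.

neither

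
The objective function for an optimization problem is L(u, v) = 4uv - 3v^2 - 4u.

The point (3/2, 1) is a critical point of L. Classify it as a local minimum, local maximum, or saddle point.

saddle point

The Hessian of L is constant: H = [[0, 4], [4, -6]].
det(H) = 0·(-6) − 4² = -16.
Since det(H) < 0, H is indefinite and the critical point is a saddle point.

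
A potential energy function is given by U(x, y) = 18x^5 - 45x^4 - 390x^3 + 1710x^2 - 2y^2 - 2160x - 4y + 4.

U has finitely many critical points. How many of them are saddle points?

U separates as a function of x plus a function of y, so ∇U=0 decouples.
∂U/∂x = 90(x - 3)(x - 2)(x - 1)(x + 4) = 0 at x ∈ {-4, 1, 2, 3}; ∂U/∂y = -4(y + 1) = 0 at y ∈ {-1}.
The Hessian is diagonal: diag(U_xx, U_yy). Second derivatives: U_xx(-4)=-18900, U_xx(1)=900, U_xx(2)=-540, U_xx(3)=1260; U_yy(-1)=-4.
Saddle points occur where the two diagonal entries have opposite signs: (1, -1), (3, -1). Count: 2.

2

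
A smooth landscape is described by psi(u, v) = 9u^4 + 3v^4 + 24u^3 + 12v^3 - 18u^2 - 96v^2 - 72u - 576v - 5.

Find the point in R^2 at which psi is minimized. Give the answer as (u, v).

(1, 4)

psi(u,v) separates as P(u) + Q(v) − 5, so its minimum is min P + min Q − 5.
P'(u) = 36(u - 1)(u + 1)(u + 2) vanishes at u ∈ {-2, -1, 1}; Q'(v) = 12(v - 4)(v + 3)(v + 4) vanishes at v ∈ {-4, -3, 4}.
Local minima of P (where P''>0): P(-2)=24, P(1)=-57. Local minima of Q: Q(-4)=768, Q(4)=-2304.
So the global minimum of psi is P(1) + Q(4) − 5 = -57 − 2304 − 5 = -2366, attained at (1, 4).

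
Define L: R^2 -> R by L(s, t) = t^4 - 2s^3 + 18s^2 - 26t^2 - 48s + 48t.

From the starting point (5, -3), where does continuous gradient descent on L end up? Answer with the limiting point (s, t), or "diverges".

diverges

L is separable, so gradient descent decouples: s follows -∂L/∂s, t follows -∂L/∂t.
∂L/∂s = -6(s - 4)(s - 2); at s=5 this is -18, so s increases.
∂L/∂t = 4(t - 3)(t - 1)(t + 4); at t=-3 this is 96, so t decreases.
The s-coordinate has no critical point in that direction and runs off to infinity.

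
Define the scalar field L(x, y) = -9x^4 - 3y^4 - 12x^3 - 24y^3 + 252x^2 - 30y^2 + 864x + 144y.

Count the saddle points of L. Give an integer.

4

L separates as a function of x plus a function of y, so ∇L=0 decouples.
∂L/∂x = -36(x - 4)(x + 2)(x + 3) = 0 at x ∈ {-3, -2, 4}; ∂L/∂y = -12(y - 1)(y + 3)(y + 4) = 0 at y ∈ {-4, -3, 1}.
The Hessian is diagonal: diag(L_xx, L_yy). Second derivatives: L_xx(-3)=-252, L_xx(-2)=216, L_xx(4)=-1512; L_yy(-4)=-60, L_yy(-3)=48, L_yy(1)=-240.
Saddle points occur where the two diagonal entries have opposite signs: (-3, -3), (-2, -4), (-2, 1), (4, -3). Count: 4.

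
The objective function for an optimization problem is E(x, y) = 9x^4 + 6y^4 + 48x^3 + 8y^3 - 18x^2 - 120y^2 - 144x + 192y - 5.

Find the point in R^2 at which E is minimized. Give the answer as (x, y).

E(x,y) separates as P(x) + Q(y) − 5, so its minimum is min P + min Q − 5.
P'(x) = 36(x - 1)(x + 1)(x + 4) vanishes at x ∈ {-4, -1, 1}; Q'(y) = 24(y - 2)(y - 1)(y + 4) vanishes at y ∈ {-4, 1, 2}.
Local minima of P (where P''>0): P(-4)=-480, P(1)=-105. Local minima of Q: Q(-4)=-1664, Q(2)=64.
So the global minimum of E is P(-4) + Q(-4) − 5 = -480 − 1664 − 5 = -2149, attained at (-4, -4).

(-4, -4)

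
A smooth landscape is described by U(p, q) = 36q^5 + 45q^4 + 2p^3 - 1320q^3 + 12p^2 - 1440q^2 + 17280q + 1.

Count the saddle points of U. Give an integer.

4

U separates as a function of p plus a function of q, so ∇U=0 decouples.
∂U/∂p = 6p(p + 4) = 0 at p ∈ {-4, 0}; ∂U/∂q = 180(q - 4)(q - 2)(q + 3)(q + 4) = 0 at q ∈ {-4, -3, 2, 4}.
The Hessian is diagonal: diag(U_pp, U_qq). Second derivatives: U_pp(-4)=-24, U_pp(0)=24; U_qq(-4)=-8640, U_qq(-3)=6300, U_qq(2)=-10800, U_qq(4)=20160.
Saddle points occur where the two diagonal entries have opposite signs: (-4, -3), (-4, 4), (0, -4), (0, 2). Count: 4.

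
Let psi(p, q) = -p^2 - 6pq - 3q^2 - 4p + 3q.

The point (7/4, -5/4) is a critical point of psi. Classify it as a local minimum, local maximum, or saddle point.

saddle point

The Hessian of psi is constant: H = [[-2, -6], [-6, -6]].
det(H) = (-2)·(-6) − (-6)² = -24.
Since det(H) < 0, H is indefinite and the critical point is a saddle point.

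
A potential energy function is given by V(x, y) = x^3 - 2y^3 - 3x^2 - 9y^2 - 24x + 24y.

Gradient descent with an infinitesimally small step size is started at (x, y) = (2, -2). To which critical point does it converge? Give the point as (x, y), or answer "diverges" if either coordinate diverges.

(4, -4)

V is separable, so gradient descent decouples: x follows -∂V/∂x, y follows -∂V/∂y.
∂V/∂x = 3(x - 4)(x + 2); at x=2 this is -24, so x increases.
∂V/∂y = -6(y - 1)(y + 4); at y=-2 this is 36, so y decreases.
x converges to its nearest critical value 4 (a local min of the x-part); y converges to -4. The iterate converges to (4, -4).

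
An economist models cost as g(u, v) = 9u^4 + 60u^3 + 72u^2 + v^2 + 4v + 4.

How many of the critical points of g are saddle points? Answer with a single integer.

1

g separates as a function of u plus a function of v, so ∇g=0 decouples.
∂g/∂u = 36u(u + 1)(u + 4) = 0 at u ∈ {-4, -1, 0}; ∂g/∂v = 2(v + 2) = 0 at v ∈ {-2}.
The Hessian is diagonal: diag(g_uu, g_vv). Second derivatives: g_uu(-4)=432, g_uu(-1)=-108, g_uu(0)=144; g_vv(-2)=2.
Saddle points occur where the two diagonal entries have opposite signs: (-1, -2). Count: 1.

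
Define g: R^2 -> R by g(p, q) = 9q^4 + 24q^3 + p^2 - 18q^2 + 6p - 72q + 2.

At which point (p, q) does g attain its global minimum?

g(p,q) separates as A(p) + B(q) + 2, so its minimum is min A + min B + 2.
A'(p) = 2p + 6 vanishes at p ∈ {-3}; B'(q) = 36(q - 1)(q + 1)(q + 2) vanishes at q ∈ {-2, -1, 1}.
Local minima of A (where A''>0): A(-3)=-9. Local minima of B: B(-2)=24, B(1)=-57.
So the global minimum of g is A(-3) + B(1) + 2 = -9 − 57 + 2 = -64, attained at (-3, 1).

(-3, 1)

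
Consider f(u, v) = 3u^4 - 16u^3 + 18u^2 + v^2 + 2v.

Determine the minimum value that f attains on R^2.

f(u,v) separates as P(u) + Q(v), so its minimum is min P + min Q.
P'(u) = 12u(u - 3)(u - 1) vanishes at u ∈ {0, 1, 3}; Q'(v) = 2v + 2 vanishes at v ∈ {-1}.
Local minima of P (where P''>0): P(0)=0, P(3)=-27. Local minima of Q: Q(-1)=-1.
So the global minimum of f is P(3) + Q(-1) = -27 − 1 = -28, attained at (3, -1).

-28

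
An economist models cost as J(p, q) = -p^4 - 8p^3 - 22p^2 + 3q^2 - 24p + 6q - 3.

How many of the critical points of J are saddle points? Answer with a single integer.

2

J separates as a function of p plus a function of q, so ∇J=0 decouples.
∂J/∂p = -4(p + 1)(p + 2)(p + 3) = 0 at p ∈ {-3, -2, -1}; ∂J/∂q = 6(q + 1) = 0 at q ∈ {-1}.
The Hessian is diagonal: diag(J_pp, J_qq). Second derivatives: J_pp(-3)=-8, J_pp(-2)=4, J_pp(-1)=-8; J_qq(-1)=6.
Saddle points occur where the two diagonal entries have opposite signs: (-3, -1), (-1, -1). Count: 2.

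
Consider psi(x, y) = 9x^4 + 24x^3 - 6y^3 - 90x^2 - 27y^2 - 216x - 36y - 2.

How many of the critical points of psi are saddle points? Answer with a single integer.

psi separates as a function of x plus a function of y, so ∇psi=0 decouples.
∂psi/∂x = 36(x - 2)(x + 1)(x + 3) = 0 at x ∈ {-3, -1, 2}; ∂psi/∂y = -18(y + 1)(y + 2) = 0 at y ∈ {-2, -1}.
The Hessian is diagonal: diag(psi_xx, psi_yy). Second derivatives: psi_xx(-3)=360, psi_xx(-1)=-216, psi_xx(2)=540; psi_yy(-2)=18, psi_yy(-1)=-18.
Saddle points occur where the two diagonal entries have opposite signs: (-3, -1), (-1, -2), (2, -1). Count: 3.

3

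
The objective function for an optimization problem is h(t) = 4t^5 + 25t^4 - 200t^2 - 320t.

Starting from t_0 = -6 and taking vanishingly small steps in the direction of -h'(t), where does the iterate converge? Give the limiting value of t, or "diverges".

h'(t) = 20(t - 2)(t + 1)(t + 2)(t + 4), so h'(-6) = 6400.
Gradient descent moves in the -h' direction, i.e. t is decreasing.
There is no critical point below t=-6, and h' keeps the same sign, so the iterate runs off to −∞.

diverges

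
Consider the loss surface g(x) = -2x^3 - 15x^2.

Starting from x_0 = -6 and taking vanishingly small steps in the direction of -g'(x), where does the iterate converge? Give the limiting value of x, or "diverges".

-5

g'(x) = -6x(x + 5), so g'(-6) = -36.
Gradient descent moves in the -g' direction, i.e. x is increasing.
The nearest critical point in that direction is x = -5, where g'' = 30 > 0 (a local minimum). The iterate converges there.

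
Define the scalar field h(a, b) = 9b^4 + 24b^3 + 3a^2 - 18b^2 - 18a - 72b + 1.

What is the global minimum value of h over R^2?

h(a,b) separates as P(a) + Q(b) + 1, so its minimum is min P + min Q + 1.
P'(a) = 6a - 18 vanishes at a ∈ {3}; Q'(b) = 36(b - 1)(b + 1)(b + 2) vanishes at b ∈ {-2, -1, 1}.
Local minima of P (where P''>0): P(3)=-27. Local minima of Q: Q(-2)=24, Q(1)=-57.
So the global minimum of h is P(3) + Q(1) + 1 = -27 − 57 + 1 = -83, attained at (3, 1).

-83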